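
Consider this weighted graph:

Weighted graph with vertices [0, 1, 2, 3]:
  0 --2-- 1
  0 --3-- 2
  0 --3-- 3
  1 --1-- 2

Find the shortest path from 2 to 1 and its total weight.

Using Dijkstra's algorithm from vertex 2:
Shortest path: 2 -> 1
Total weight: 1 = 1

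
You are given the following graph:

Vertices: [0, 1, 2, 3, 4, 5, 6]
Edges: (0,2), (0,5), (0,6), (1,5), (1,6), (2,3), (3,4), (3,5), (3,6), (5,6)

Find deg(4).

Vertex 4 has neighbors [3], so deg(4) = 1.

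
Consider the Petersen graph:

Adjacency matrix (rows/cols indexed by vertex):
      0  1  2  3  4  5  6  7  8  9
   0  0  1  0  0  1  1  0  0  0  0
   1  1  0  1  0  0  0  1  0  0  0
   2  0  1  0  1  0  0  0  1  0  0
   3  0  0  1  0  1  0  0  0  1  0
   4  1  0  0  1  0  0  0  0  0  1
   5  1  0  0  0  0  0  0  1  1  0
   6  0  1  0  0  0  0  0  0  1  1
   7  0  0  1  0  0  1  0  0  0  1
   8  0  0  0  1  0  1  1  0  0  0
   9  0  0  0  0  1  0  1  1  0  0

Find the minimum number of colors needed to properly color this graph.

The Petersen graph contains odd cycles (e.g. the outer 5-cycle), so chi >= 3.
A proper 3-coloring exists (it is a well-known 3-chromatic graph).
Chromatic number = 3.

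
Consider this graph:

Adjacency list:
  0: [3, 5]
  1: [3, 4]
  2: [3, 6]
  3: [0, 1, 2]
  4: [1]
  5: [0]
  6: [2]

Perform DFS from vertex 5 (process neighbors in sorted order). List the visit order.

DFS from vertex 5 (neighbors processed in ascending order):
Visit order: 5, 0, 3, 1, 4, 2, 6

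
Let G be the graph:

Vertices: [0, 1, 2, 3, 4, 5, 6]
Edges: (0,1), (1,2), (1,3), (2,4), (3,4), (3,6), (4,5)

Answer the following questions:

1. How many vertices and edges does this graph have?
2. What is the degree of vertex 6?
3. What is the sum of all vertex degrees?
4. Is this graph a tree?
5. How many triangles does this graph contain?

Count: 7 vertices, 7 edges.
Vertex 6 has neighbors [3], degree = 1.
Handshaking lemma: 2 * 7 = 14.
A tree on 7 vertices has 6 edges. This graph has 7 edges (1 extra). Not a tree.
Number of triangles = 0.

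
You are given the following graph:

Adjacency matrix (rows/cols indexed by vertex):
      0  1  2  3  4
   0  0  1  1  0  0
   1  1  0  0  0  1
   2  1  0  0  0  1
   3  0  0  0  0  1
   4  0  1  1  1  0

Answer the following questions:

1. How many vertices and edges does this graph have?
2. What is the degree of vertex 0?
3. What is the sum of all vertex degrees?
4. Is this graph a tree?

Count: 5 vertices, 5 edges.
Vertex 0 has neighbors [1, 2], degree = 2.
Handshaking lemma: 2 * 5 = 10.
A tree on 5 vertices has 4 edges. This graph has 5 edges (1 extra). Not a tree.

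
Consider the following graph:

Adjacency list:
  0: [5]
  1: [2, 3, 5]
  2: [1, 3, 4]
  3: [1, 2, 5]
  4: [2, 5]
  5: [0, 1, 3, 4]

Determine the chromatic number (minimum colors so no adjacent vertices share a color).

The graph has a maximum clique of size 3 (lower bound on chromatic number).
A valid 3-coloring: {0: 1, 1: 1, 2: 0, 3: 2, 4: 1, 5: 0}.
Chromatic number = 3.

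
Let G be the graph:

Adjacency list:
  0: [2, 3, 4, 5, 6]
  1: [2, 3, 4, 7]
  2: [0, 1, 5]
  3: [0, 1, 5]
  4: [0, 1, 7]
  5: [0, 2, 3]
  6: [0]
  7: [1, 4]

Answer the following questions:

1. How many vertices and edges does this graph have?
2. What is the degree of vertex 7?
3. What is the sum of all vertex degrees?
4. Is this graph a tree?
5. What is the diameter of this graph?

Count: 8 vertices, 12 edges.
Vertex 7 has neighbors [1, 4], degree = 2.
Handshaking lemma: 2 * 12 = 24.
A tree on 8 vertices has 7 edges. This graph has 12 edges (5 extra). Not a tree.
Diameter (longest shortest path) = 3.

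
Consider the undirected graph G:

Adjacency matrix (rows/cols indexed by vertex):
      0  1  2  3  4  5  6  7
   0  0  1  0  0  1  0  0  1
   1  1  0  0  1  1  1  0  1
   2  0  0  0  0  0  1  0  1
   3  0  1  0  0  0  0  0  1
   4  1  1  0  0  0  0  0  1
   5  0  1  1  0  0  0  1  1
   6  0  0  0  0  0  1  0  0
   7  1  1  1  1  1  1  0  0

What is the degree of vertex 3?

Vertex 3 has neighbors [1, 7], so deg(3) = 2.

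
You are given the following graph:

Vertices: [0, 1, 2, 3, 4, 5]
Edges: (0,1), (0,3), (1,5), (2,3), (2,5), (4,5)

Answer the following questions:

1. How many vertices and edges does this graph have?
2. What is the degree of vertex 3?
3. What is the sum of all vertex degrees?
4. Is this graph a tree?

Count: 6 vertices, 6 edges.
Vertex 3 has neighbors [0, 2], degree = 2.
Handshaking lemma: 2 * 6 = 12.
A tree on 6 vertices has 5 edges. This graph has 6 edges (1 extra). Not a tree.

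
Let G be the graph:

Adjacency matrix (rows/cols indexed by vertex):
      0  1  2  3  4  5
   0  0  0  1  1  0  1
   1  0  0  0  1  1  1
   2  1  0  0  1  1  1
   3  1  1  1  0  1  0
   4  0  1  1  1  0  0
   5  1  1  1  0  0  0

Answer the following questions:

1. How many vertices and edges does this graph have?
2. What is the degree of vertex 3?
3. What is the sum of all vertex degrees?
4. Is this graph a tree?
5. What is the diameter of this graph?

Count: 6 vertices, 10 edges.
Vertex 3 has neighbors [0, 1, 2, 4], degree = 4.
Handshaking lemma: 2 * 10 = 20.
A tree on 6 vertices has 5 edges. This graph has 10 edges (5 extra). Not a tree.
Diameter (longest shortest path) = 2.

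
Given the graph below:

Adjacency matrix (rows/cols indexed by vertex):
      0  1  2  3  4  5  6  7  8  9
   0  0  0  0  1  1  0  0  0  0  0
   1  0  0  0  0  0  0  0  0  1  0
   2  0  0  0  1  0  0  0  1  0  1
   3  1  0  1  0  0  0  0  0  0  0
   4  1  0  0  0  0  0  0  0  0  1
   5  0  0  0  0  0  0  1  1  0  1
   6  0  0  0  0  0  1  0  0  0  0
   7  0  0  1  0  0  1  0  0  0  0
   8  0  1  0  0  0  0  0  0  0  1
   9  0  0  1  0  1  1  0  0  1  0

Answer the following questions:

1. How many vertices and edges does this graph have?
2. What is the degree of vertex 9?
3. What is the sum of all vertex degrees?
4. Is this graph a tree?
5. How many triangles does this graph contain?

Count: 10 vertices, 11 edges.
Vertex 9 has neighbors [2, 4, 5, 8], degree = 4.
Handshaking lemma: 2 * 11 = 22.
A tree on 10 vertices has 9 edges. This graph has 11 edges (2 extra). Not a tree.
Number of triangles = 0.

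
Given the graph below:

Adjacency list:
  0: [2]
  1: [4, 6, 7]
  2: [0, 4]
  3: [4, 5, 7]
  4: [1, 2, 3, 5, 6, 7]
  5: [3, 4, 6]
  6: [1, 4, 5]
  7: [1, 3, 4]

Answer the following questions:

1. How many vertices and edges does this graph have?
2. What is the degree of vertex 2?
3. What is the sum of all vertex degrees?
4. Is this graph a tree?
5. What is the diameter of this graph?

Count: 8 vertices, 12 edges.
Vertex 2 has neighbors [0, 4], degree = 2.
Handshaking lemma: 2 * 12 = 24.
A tree on 8 vertices has 7 edges. This graph has 12 edges (5 extra). Not a tree.
Diameter (longest shortest path) = 3.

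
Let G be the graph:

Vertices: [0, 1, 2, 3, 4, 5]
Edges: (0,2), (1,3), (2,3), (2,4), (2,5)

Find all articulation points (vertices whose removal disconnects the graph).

An articulation point is a vertex whose removal disconnects the graph.
Articulation points: [2, 3]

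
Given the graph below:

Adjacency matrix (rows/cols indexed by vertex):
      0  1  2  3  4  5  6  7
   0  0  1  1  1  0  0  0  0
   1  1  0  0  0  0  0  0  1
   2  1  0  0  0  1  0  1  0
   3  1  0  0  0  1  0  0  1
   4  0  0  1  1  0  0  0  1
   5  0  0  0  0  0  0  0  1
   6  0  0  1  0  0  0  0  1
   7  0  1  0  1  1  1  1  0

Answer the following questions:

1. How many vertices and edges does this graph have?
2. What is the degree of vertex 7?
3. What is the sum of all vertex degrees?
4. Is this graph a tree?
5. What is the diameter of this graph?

Count: 8 vertices, 11 edges.
Vertex 7 has neighbors [1, 3, 4, 5, 6], degree = 5.
Handshaking lemma: 2 * 11 = 22.
A tree on 8 vertices has 7 edges. This graph has 11 edges (4 extra). Not a tree.
Diameter (longest shortest path) = 3.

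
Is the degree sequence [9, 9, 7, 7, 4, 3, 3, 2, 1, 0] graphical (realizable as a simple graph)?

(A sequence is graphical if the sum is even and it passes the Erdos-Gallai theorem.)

Sum of degrees = 45. Sum is odd, so the sequence is NOT graphical.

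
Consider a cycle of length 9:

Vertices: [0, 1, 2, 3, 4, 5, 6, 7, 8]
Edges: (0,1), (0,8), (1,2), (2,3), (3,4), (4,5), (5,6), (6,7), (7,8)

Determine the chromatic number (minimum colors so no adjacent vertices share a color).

This is an odd cycle (C_9). Odd cycles are not bipartite (any 2-coloring forces two adjacent vertices to match), and 3 colors suffice.
Chromatic number = 3.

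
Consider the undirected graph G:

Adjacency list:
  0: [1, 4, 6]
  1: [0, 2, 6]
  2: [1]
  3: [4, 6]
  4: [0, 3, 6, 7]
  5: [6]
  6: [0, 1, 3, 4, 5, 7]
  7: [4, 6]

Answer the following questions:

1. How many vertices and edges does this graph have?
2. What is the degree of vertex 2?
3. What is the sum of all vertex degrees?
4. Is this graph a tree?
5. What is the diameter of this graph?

Count: 8 vertices, 11 edges.
Vertex 2 has neighbors [1], degree = 1.
Handshaking lemma: 2 * 11 = 22.
A tree on 8 vertices has 7 edges. This graph has 11 edges (4 extra). Not a tree.
Diameter (longest shortest path) = 3.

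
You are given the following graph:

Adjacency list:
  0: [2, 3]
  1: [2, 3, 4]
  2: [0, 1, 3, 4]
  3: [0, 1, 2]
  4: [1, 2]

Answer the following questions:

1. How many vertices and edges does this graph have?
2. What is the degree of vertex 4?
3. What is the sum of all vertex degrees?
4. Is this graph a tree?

Count: 5 vertices, 7 edges.
Vertex 4 has neighbors [1, 2], degree = 2.
Handshaking lemma: 2 * 7 = 14.
A tree on 5 vertices has 4 edges. This graph has 7 edges (3 extra). Not a tree.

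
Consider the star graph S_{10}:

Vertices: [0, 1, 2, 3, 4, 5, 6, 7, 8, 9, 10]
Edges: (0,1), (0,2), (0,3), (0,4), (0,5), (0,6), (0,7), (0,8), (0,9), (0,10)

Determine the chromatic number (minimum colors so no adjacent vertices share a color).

S_{10} has one hub adjacent to 10 leaves; leaves are pairwise non-adjacent.
Color the hub 0 and every leaf 1.
Chromatic number = 2.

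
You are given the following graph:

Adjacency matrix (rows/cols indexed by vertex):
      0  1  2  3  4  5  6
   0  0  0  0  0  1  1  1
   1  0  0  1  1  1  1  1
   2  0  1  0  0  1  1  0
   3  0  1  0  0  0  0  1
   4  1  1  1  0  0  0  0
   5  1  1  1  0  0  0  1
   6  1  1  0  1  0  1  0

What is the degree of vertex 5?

Vertex 5 has neighbors [0, 1, 2, 6], so deg(5) = 4.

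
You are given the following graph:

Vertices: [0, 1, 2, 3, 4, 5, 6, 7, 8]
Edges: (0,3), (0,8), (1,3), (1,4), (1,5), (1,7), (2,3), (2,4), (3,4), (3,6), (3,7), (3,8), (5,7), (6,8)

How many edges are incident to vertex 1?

Vertex 1 has neighbors [3, 4, 5, 7], so deg(1) = 4.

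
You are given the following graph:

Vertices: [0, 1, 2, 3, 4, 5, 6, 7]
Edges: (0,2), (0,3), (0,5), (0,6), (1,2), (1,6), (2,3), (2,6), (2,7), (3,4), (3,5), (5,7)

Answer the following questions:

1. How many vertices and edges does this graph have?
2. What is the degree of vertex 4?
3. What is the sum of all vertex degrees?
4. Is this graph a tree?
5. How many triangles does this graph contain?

Count: 8 vertices, 12 edges.
Vertex 4 has neighbors [3], degree = 1.
Handshaking lemma: 2 * 12 = 24.
A tree on 8 vertices has 7 edges. This graph has 12 edges (5 extra). Not a tree.
Number of triangles = 4.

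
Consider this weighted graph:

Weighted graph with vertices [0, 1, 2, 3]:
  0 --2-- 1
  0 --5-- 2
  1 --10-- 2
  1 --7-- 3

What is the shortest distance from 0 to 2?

Using Dijkstra's algorithm from vertex 0:
Shortest path: 0 -> 2
Total weight: 5 = 5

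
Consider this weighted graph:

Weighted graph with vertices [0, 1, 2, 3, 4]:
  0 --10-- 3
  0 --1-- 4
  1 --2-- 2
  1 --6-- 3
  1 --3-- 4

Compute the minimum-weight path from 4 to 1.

Using Dijkstra's algorithm from vertex 4:
Shortest path: 4 -> 1
Total weight: 3 = 3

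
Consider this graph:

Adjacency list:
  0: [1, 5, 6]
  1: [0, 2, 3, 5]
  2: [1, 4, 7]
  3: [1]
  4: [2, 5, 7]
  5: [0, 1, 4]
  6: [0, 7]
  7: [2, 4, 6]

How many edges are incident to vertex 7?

Vertex 7 has neighbors [2, 4, 6], so deg(7) = 3.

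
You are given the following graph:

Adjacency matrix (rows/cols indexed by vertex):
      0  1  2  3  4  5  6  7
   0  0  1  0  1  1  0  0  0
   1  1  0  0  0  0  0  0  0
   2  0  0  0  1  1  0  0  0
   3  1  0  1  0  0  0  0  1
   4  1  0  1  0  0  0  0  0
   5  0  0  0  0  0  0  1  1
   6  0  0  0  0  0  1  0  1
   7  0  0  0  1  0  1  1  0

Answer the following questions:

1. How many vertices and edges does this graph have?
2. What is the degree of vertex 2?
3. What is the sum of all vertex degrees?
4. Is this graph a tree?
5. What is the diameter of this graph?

Count: 8 vertices, 9 edges.
Vertex 2 has neighbors [3, 4], degree = 2.
Handshaking lemma: 2 * 9 = 18.
A tree on 8 vertices has 7 edges. This graph has 9 edges (2 extra). Not a tree.
Diameter (longest shortest path) = 4.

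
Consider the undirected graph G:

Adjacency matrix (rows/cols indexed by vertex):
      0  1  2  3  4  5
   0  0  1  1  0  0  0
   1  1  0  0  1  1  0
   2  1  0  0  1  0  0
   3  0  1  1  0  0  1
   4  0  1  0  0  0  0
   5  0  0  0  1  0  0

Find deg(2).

Vertex 2 has neighbors [0, 3], so deg(2) = 2.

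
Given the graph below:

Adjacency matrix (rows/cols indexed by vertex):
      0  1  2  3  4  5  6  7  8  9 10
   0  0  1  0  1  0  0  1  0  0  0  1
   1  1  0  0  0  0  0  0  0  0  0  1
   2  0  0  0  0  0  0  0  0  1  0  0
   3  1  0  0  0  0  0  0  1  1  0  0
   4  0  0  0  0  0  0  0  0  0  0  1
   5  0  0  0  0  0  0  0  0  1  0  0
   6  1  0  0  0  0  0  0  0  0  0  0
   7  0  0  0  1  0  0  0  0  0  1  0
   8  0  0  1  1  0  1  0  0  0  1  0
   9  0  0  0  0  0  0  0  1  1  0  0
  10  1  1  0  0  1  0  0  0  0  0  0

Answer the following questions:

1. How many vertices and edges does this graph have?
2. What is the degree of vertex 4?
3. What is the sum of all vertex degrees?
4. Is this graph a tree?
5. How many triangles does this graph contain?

Count: 11 vertices, 12 edges.
Vertex 4 has neighbors [10], degree = 1.
Handshaking lemma: 2 * 12 = 24.
A tree on 11 vertices has 10 edges. This graph has 12 edges (2 extra). Not a tree.
Number of triangles = 1.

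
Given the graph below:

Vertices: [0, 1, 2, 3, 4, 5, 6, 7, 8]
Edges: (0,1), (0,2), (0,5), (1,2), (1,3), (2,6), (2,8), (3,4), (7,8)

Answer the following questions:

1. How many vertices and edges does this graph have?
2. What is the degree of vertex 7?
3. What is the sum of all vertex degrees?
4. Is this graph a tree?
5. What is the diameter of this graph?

Count: 9 vertices, 9 edges.
Vertex 7 has neighbors [8], degree = 1.
Handshaking lemma: 2 * 9 = 18.
A tree on 9 vertices has 8 edges. This graph has 9 edges (1 extra). Not a tree.
Diameter (longest shortest path) = 5.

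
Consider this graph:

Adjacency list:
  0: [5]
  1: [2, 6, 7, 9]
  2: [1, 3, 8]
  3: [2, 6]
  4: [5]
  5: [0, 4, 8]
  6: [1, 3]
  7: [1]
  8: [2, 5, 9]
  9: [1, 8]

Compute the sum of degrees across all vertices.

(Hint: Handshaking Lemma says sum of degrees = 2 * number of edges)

Count edges: 11 edges.
By Handshaking Lemma: sum of degrees = 2 * 11 = 22.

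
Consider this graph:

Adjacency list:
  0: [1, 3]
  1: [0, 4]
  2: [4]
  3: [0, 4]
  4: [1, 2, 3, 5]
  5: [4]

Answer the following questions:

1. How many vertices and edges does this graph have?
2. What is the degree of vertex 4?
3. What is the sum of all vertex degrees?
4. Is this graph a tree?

Count: 6 vertices, 6 edges.
Vertex 4 has neighbors [1, 2, 3, 5], degree = 4.
Handshaking lemma: 2 * 6 = 12.
A tree on 6 vertices has 5 edges. This graph has 6 edges (1 extra). Not a tree.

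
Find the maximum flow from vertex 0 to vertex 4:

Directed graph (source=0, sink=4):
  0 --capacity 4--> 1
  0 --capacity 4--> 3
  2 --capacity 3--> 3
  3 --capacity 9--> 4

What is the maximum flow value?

Computing max flow:
  Flow on (0->3): 4/4
  Flow on (3->4): 4/9
Maximum flow = 4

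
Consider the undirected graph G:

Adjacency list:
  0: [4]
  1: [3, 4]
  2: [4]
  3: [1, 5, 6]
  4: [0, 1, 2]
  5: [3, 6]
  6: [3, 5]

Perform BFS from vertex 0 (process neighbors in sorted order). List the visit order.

BFS from vertex 0 (neighbors processed in ascending order):
Visit order: 0, 4, 1, 2, 3, 5, 6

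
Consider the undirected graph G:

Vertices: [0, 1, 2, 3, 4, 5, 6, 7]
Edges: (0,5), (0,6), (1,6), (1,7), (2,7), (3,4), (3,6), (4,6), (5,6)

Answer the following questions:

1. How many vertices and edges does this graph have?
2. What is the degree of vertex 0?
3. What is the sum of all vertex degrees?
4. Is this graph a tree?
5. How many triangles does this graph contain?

Count: 8 vertices, 9 edges.
Vertex 0 has neighbors [5, 6], degree = 2.
Handshaking lemma: 2 * 9 = 18.
A tree on 8 vertices has 7 edges. This graph has 9 edges (2 extra). Not a tree.
Number of triangles = 2.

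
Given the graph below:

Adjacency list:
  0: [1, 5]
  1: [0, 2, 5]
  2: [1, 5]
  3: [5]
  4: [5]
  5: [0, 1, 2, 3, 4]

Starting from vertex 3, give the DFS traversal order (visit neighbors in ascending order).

DFS from vertex 3 (neighbors processed in ascending order):
Visit order: 3, 5, 0, 1, 2, 4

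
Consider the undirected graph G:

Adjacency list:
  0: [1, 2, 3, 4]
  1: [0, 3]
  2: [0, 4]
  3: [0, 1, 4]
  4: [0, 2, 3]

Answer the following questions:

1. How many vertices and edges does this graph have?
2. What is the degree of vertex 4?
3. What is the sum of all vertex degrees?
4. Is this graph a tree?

Count: 5 vertices, 7 edges.
Vertex 4 has neighbors [0, 2, 3], degree = 3.
Handshaking lemma: 2 * 7 = 14.
A tree on 5 vertices has 4 edges. This graph has 7 edges (3 extra). Not a tree.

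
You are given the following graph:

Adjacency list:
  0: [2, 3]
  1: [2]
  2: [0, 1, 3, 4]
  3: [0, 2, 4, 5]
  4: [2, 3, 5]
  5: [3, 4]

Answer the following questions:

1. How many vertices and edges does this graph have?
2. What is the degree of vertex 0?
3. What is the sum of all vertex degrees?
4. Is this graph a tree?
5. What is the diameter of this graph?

Count: 6 vertices, 8 edges.
Vertex 0 has neighbors [2, 3], degree = 2.
Handshaking lemma: 2 * 8 = 16.
A tree on 6 vertices has 5 edges. This graph has 8 edges (3 extra). Not a tree.
Diameter (longest shortest path) = 3.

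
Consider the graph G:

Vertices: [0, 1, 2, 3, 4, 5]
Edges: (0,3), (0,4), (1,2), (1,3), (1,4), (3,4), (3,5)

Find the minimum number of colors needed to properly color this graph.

The graph has a maximum clique of size 3 (lower bound on chromatic number).
A valid 3-coloring: {0: 1, 1: 1, 2: 0, 3: 0, 4: 2, 5: 1}.
Chromatic number = 3.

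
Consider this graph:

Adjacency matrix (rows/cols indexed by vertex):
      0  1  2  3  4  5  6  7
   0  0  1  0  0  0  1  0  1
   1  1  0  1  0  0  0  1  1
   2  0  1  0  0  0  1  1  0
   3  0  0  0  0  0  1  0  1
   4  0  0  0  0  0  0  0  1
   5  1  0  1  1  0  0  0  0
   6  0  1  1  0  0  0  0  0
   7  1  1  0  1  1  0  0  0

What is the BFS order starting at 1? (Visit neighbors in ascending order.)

BFS from vertex 1 (neighbors processed in ascending order):
Visit order: 1, 0, 2, 6, 7, 5, 3, 4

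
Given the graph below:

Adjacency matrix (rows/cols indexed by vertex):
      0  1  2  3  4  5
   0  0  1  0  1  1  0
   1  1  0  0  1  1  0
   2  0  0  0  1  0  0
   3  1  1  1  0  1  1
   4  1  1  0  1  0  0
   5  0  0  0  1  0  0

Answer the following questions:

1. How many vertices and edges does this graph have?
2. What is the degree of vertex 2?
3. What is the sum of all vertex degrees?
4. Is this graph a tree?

Count: 6 vertices, 8 edges.
Vertex 2 has neighbors [3], degree = 1.
Handshaking lemma: 2 * 8 = 16.
A tree on 6 vertices has 5 edges. This graph has 8 edges (3 extra). Not a tree.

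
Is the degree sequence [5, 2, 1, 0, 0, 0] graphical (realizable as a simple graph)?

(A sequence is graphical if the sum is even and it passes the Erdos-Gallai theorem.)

Sum of degrees = 8. Sum is even but fails Erdos-Gallai. The sequence is NOT graphical.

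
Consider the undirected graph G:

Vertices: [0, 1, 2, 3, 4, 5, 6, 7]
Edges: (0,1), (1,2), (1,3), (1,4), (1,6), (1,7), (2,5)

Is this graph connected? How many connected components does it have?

Checking connectivity: the graph has 1 connected component(s).
All vertices are reachable from each other. The graph IS connected.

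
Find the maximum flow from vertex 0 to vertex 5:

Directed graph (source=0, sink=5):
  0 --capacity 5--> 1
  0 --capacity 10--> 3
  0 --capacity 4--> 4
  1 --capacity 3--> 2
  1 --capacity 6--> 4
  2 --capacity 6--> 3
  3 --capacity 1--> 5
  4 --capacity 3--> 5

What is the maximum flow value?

Computing max flow:
  Flow on (0->3): 1/10
  Flow on (0->4): 3/4
  Flow on (3->5): 1/1
  Flow on (4->5): 3/3
Maximum flow = 4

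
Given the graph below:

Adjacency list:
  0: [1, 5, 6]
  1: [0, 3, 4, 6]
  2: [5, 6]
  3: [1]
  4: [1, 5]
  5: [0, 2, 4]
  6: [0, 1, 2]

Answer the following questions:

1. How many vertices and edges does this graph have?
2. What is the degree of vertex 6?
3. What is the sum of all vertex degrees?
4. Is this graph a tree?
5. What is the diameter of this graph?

Count: 7 vertices, 9 edges.
Vertex 6 has neighbors [0, 1, 2], degree = 3.
Handshaking lemma: 2 * 9 = 18.
A tree on 7 vertices has 6 edges. This graph has 9 edges (3 extra). Not a tree.
Diameter (longest shortest path) = 3.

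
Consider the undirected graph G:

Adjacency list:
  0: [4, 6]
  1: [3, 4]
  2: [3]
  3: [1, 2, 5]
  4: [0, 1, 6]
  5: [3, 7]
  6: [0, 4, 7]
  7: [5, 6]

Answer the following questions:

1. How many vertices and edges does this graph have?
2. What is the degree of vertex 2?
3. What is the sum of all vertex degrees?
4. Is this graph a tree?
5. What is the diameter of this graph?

Count: 8 vertices, 9 edges.
Vertex 2 has neighbors [3], degree = 1.
Handshaking lemma: 2 * 9 = 18.
A tree on 8 vertices has 7 edges. This graph has 9 edges (2 extra). Not a tree.
Diameter (longest shortest path) = 4.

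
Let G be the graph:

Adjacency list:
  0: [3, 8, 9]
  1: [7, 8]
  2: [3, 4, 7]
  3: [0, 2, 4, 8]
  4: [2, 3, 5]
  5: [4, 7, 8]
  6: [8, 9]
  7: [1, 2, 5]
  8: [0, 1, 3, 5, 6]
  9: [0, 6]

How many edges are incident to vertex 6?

Vertex 6 has neighbors [8, 9], so deg(6) = 2.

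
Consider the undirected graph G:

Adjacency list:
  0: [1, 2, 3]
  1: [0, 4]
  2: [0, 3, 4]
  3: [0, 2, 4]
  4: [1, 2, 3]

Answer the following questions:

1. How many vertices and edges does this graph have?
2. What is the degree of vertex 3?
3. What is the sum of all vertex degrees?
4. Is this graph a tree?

Count: 5 vertices, 7 edges.
Vertex 3 has neighbors [0, 2, 4], degree = 3.
Handshaking lemma: 2 * 7 = 14.
A tree on 5 vertices has 4 edges. This graph has 7 edges (3 extra). Not a tree.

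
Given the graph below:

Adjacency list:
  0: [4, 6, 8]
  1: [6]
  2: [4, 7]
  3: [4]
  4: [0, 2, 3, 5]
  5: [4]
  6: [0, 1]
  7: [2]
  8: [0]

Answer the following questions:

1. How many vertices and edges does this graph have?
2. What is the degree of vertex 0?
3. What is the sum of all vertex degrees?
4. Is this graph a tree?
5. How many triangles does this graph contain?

Count: 9 vertices, 8 edges.
Vertex 0 has neighbors [4, 6, 8], degree = 3.
Handshaking lemma: 2 * 8 = 16.
A graph is a tree iff it is connected and has exactly n-1 edges. This graph is connected (all 9 vertices in one component) and has 9-1 = 8 edges. It is a tree.
Number of triangles = 0.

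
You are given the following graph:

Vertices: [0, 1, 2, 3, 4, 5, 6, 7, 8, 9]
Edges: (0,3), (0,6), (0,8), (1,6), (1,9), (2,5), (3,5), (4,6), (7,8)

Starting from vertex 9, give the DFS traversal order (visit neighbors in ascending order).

DFS from vertex 9 (neighbors processed in ascending order):
Visit order: 9, 1, 6, 0, 3, 5, 2, 8, 7, 4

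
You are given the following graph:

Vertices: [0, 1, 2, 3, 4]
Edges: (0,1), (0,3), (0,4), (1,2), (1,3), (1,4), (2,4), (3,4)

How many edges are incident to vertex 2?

Vertex 2 has neighbors [1, 4], so deg(2) = 2.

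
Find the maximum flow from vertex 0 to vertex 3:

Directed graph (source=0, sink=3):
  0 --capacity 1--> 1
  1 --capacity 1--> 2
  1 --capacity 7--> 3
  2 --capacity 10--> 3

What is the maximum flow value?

Computing max flow:
  Flow on (0->1): 1/1
  Flow on (1->3): 1/7
Maximum flow = 1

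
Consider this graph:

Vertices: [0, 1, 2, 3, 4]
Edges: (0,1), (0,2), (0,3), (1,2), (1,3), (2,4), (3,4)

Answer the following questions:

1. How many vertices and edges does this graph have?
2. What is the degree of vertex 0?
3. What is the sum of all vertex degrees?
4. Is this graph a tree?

Count: 5 vertices, 7 edges.
Vertex 0 has neighbors [1, 2, 3], degree = 3.
Handshaking lemma: 2 * 7 = 14.
A tree on 5 vertices has 4 edges. This graph has 7 edges (3 extra). Not a tree.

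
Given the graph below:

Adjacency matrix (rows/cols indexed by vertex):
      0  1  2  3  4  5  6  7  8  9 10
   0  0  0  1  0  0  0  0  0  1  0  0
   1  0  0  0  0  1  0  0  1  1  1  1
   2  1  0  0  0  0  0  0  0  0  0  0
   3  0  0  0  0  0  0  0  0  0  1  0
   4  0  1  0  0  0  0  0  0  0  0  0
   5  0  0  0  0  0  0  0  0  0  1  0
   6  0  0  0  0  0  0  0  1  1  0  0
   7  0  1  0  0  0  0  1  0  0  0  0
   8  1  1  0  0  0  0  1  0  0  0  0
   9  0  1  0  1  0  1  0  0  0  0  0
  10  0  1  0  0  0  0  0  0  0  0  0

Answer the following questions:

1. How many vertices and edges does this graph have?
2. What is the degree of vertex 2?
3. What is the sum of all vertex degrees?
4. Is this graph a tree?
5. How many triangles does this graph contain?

Count: 11 vertices, 11 edges.
Vertex 2 has neighbors [0], degree = 1.
Handshaking lemma: 2 * 11 = 22.
A tree on 11 vertices has 10 edges. This graph has 11 edges (1 extra). Not a tree.
Number of triangles = 0.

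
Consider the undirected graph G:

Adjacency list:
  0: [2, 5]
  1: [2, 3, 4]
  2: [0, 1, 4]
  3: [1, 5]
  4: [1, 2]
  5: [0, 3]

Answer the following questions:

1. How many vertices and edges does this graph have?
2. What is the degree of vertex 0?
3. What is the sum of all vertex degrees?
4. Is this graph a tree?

Count: 6 vertices, 7 edges.
Vertex 0 has neighbors [2, 5], degree = 2.
Handshaking lemma: 2 * 7 = 14.
A tree on 6 vertices has 5 edges. This graph has 7 edges (2 extra). Not a tree.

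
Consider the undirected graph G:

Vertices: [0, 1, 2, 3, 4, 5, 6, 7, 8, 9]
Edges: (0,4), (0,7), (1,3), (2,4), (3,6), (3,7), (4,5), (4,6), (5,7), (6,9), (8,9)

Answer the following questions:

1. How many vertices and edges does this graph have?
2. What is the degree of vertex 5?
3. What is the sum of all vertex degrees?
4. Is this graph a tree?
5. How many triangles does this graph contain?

Count: 10 vertices, 11 edges.
Vertex 5 has neighbors [4, 7], degree = 2.
Handshaking lemma: 2 * 11 = 22.
A tree on 10 vertices has 9 edges. This graph has 11 edges (2 extra). Not a tree.
Number of triangles = 0.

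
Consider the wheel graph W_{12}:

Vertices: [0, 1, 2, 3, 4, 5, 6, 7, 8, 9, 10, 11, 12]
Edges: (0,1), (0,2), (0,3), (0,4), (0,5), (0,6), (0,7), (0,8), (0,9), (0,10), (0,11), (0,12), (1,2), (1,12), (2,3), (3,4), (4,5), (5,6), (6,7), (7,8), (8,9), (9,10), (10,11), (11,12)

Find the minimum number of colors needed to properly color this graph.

W_{12} = C_{12} plus a hub adjacent to every cycle vertex.
The outer cycle needs 2 colors (even cycle); the hub is adjacent to all of them so needs a fresh color.
Chromatic number = 2 + 1 = 3.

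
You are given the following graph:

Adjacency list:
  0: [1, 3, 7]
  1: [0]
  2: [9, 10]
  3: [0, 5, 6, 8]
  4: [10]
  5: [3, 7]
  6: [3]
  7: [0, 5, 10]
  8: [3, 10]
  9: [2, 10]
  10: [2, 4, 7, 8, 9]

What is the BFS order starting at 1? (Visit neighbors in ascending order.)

BFS from vertex 1 (neighbors processed in ascending order):
Visit order: 1, 0, 3, 7, 5, 6, 8, 10, 2, 4, 9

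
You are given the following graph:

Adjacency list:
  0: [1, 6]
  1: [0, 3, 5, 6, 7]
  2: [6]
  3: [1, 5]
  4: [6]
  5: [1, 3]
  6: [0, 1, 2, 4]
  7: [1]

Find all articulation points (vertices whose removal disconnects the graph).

An articulation point is a vertex whose removal disconnects the graph.
Articulation points: [1, 6]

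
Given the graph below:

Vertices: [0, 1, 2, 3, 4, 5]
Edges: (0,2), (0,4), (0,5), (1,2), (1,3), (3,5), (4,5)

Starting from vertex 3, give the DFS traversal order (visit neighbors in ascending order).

DFS from vertex 3 (neighbors processed in ascending order):
Visit order: 3, 1, 2, 0, 4, 5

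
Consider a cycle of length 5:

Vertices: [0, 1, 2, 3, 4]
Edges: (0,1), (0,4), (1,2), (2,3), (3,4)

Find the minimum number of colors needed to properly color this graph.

This is an odd cycle (C_5). Odd cycles are not bipartite (any 2-coloring forces two adjacent vertices to match), and 3 colors suffice.
Chromatic number = 3.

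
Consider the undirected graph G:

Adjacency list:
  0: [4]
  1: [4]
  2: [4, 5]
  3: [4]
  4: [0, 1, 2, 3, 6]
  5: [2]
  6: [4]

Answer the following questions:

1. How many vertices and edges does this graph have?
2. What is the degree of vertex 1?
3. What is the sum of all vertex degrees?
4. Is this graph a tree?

Count: 7 vertices, 6 edges.
Vertex 1 has neighbors [4], degree = 1.
Handshaking lemma: 2 * 6 = 12.
A graph is a tree iff it is connected and has exactly n-1 edges. This graph is connected (all 7 vertices in one component) and has 7-1 = 6 edges. It is a tree.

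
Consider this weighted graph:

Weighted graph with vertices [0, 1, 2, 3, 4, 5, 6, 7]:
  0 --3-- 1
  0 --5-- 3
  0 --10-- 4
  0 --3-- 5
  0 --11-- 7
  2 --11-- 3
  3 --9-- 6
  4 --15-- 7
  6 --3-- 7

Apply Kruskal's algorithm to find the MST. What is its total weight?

Applying Kruskal's algorithm (sort edges by weight, add if no cycle):
  Add (0,5) w=3
  Add (0,1) w=3
  Add (6,7) w=3
  Add (0,3) w=5
  Add (3,6) w=9
  Add (0,4) w=10
  Skip (0,7) w=11 (creates cycle)
  Add (2,3) w=11
  Skip (4,7) w=15 (creates cycle)
MST weight = 44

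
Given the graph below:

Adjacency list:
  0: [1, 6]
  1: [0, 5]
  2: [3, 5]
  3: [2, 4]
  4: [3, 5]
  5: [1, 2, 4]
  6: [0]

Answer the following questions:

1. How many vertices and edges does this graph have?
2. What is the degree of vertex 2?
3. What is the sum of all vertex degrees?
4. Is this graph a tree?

Count: 7 vertices, 7 edges.
Vertex 2 has neighbors [3, 5], degree = 2.
Handshaking lemma: 2 * 7 = 14.
A tree on 7 vertices has 6 edges. This graph has 7 edges (1 extra). Not a tree.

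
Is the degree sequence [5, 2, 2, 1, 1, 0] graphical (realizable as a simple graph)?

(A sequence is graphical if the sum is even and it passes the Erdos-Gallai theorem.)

Sum of degrees = 11. Sum is odd, so the sequence is NOT graphical.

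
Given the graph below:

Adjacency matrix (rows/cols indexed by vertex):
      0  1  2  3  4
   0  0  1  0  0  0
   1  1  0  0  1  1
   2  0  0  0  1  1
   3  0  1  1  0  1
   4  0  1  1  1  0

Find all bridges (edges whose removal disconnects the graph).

A bridge is an edge whose removal increases the number of connected components.
Bridges found: (0,1)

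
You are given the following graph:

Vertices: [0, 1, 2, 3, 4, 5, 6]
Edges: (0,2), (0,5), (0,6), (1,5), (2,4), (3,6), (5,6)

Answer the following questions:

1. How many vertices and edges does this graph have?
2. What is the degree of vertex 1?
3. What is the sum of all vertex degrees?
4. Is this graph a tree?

Count: 7 vertices, 7 edges.
Vertex 1 has neighbors [5], degree = 1.
Handshaking lemma: 2 * 7 = 14.
A tree on 7 vertices has 6 edges. This graph has 7 edges (1 extra). Not a tree.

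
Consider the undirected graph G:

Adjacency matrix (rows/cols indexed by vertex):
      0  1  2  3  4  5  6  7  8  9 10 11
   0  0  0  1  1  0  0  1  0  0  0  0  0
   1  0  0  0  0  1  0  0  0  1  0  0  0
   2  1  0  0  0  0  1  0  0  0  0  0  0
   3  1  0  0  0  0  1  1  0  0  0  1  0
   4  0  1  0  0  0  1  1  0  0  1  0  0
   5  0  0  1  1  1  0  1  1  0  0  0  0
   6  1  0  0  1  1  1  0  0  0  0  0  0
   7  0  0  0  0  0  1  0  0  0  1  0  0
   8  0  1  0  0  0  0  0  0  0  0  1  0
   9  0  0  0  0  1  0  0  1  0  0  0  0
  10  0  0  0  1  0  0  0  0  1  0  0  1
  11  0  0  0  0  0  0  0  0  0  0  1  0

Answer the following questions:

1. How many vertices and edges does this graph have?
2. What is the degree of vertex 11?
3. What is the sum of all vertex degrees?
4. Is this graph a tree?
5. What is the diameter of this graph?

Count: 12 vertices, 17 edges.
Vertex 11 has neighbors [10], degree = 1.
Handshaking lemma: 2 * 17 = 34.
A tree on 12 vertices has 11 edges. This graph has 17 edges (6 extra). Not a tree.
Diameter (longest shortest path) = 5.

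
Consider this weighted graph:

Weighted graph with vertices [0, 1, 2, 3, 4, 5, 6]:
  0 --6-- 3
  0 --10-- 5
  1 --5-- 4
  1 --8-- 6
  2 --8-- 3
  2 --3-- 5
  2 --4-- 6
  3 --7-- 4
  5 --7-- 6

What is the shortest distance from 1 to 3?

Using Dijkstra's algorithm from vertex 1:
Shortest path: 1 -> 4 -> 3
Total weight: 5 + 7 = 12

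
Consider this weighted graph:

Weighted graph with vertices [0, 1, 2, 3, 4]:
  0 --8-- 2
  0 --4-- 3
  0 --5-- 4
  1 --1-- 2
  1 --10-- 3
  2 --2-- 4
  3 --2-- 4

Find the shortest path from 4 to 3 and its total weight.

Using Dijkstra's algorithm from vertex 4:
Shortest path: 4 -> 3
Total weight: 2 = 2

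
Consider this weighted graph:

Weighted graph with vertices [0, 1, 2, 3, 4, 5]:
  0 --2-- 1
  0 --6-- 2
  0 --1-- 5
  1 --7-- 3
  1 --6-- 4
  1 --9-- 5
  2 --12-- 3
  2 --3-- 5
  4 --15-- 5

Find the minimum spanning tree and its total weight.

Applying Kruskal's algorithm (sort edges by weight, add if no cycle):
  Add (0,5) w=1
  Add (0,1) w=2
  Add (2,5) w=3
  Skip (0,2) w=6 (creates cycle)
  Add (1,4) w=6
  Add (1,3) w=7
  Skip (1,5) w=9 (creates cycle)
  Skip (2,3) w=12 (creates cycle)
  Skip (4,5) w=15 (creates cycle)
MST weight = 19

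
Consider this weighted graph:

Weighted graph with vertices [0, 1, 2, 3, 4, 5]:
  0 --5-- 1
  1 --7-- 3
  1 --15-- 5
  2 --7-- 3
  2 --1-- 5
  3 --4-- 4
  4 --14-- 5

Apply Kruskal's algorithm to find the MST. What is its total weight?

Applying Kruskal's algorithm (sort edges by weight, add if no cycle):
  Add (2,5) w=1
  Add (3,4) w=4
  Add (0,1) w=5
  Add (1,3) w=7
  Add (2,3) w=7
  Skip (4,5) w=14 (creates cycle)
  Skip (1,5) w=15 (creates cycle)
MST weight = 24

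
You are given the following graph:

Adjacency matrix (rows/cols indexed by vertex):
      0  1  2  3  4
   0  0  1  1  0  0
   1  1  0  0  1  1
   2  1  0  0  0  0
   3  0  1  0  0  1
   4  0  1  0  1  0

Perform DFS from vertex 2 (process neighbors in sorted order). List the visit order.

DFS from vertex 2 (neighbors processed in ascending order):
Visit order: 2, 0, 1, 3, 4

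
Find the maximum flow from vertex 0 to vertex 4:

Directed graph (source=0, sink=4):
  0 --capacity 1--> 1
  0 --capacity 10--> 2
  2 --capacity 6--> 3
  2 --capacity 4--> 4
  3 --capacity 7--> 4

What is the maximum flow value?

Computing max flow:
  Flow on (0->2): 10/10
  Flow on (2->3): 6/6
  Flow on (2->4): 4/4
  Flow on (3->4): 6/7
Maximum flow = 10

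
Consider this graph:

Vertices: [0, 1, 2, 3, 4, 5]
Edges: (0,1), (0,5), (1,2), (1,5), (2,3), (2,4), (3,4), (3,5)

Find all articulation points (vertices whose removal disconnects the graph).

No articulation points. The graph is biconnected.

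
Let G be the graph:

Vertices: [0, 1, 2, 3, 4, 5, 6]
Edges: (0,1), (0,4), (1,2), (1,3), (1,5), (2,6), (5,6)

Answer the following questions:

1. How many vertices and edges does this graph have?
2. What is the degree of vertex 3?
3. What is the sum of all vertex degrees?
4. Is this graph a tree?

Count: 7 vertices, 7 edges.
Vertex 3 has neighbors [1], degree = 1.
Handshaking lemma: 2 * 7 = 14.
A tree on 7 vertices has 6 edges. This graph has 7 edges (1 extra). Not a tree.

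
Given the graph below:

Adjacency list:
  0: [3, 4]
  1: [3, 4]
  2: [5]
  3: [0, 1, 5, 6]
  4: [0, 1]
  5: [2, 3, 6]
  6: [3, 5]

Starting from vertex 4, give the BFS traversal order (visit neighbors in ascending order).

BFS from vertex 4 (neighbors processed in ascending order):
Visit order: 4, 0, 1, 3, 5, 6, 2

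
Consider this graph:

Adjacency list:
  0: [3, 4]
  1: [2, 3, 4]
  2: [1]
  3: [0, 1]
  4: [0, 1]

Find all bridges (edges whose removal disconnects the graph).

A bridge is an edge whose removal increases the number of connected components.
Bridges found: (1,2)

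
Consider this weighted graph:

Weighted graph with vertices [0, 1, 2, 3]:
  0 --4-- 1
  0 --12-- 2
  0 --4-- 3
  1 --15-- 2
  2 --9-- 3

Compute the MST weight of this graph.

Applying Kruskal's algorithm (sort edges by weight, add if no cycle):
  Add (0,1) w=4
  Add (0,3) w=4
  Add (2,3) w=9
  Skip (0,2) w=12 (creates cycle)
  Skip (1,2) w=15 (creates cycle)
MST weight = 17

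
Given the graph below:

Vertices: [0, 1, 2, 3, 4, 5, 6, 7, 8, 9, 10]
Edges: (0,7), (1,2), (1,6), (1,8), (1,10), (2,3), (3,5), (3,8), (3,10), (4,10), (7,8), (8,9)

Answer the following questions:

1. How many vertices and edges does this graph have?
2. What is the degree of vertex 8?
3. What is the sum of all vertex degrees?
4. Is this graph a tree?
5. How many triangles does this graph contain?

Count: 11 vertices, 12 edges.
Vertex 8 has neighbors [1, 3, 7, 9], degree = 4.
Handshaking lemma: 2 * 12 = 24.
A tree on 11 vertices has 10 edges. This graph has 12 edges (2 extra). Not a tree.
Number of triangles = 0.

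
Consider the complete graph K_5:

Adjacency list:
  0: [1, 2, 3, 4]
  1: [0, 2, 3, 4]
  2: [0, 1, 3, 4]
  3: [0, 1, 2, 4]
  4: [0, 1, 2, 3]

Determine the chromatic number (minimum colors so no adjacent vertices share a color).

In K_5, every vertex is adjacent to every other vertex.
Each vertex needs a unique color.
Chromatic number = 5.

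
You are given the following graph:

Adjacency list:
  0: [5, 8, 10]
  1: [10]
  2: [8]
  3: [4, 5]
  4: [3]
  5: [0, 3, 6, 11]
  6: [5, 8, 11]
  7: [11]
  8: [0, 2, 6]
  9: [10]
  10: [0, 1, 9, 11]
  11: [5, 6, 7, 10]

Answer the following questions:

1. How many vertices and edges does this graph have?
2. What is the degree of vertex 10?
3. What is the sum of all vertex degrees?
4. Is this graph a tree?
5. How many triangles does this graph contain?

Count: 12 vertices, 14 edges.
Vertex 10 has neighbors [0, 1, 9, 11], degree = 4.
Handshaking lemma: 2 * 14 = 28.
A tree on 12 vertices has 11 edges. This graph has 14 edges (3 extra). Not a tree.
Number of triangles = 1.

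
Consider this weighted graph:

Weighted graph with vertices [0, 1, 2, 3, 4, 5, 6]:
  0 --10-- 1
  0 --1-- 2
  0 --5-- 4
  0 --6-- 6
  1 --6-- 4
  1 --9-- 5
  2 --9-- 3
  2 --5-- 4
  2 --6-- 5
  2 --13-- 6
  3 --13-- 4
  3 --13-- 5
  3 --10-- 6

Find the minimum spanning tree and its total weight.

Applying Kruskal's algorithm (sort edges by weight, add if no cycle):
  Add (0,2) w=1
  Add (0,4) w=5
  Skip (2,4) w=5 (creates cycle)
  Add (0,6) w=6
  Add (1,4) w=6
  Add (2,5) w=6
  Skip (1,5) w=9 (creates cycle)
  Add (2,3) w=9
  Skip (0,1) w=10 (creates cycle)
  Skip (3,6) w=10 (creates cycle)
  Skip (2,6) w=13 (creates cycle)
  Skip (3,5) w=13 (creates cycle)
  Skip (3,4) w=13 (creates cycle)
MST weight = 33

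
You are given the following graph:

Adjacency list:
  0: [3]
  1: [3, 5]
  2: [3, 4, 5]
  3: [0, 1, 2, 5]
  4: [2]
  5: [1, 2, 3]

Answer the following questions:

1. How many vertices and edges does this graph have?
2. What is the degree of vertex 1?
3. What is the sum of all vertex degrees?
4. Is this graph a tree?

Count: 6 vertices, 7 edges.
Vertex 1 has neighbors [3, 5], degree = 2.
Handshaking lemma: 2 * 7 = 14.
A tree on 6 vertices has 5 edges. This graph has 7 edges (2 extra). Not a tree.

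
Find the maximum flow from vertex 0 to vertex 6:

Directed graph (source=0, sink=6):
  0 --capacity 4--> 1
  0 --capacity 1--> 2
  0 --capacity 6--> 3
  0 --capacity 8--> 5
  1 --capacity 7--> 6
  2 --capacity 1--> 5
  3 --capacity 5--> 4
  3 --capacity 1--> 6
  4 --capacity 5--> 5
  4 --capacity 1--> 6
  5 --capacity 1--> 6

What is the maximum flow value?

Computing max flow:
  Flow on (0->1): 4/4
  Flow on (0->3): 2/6
  Flow on (0->5): 1/8
  Flow on (1->6): 4/7
  Flow on (3->4): 1/5
  Flow on (3->6): 1/1
  Flow on (4->6): 1/1
  Flow on (5->6): 1/1
Maximum flow = 7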